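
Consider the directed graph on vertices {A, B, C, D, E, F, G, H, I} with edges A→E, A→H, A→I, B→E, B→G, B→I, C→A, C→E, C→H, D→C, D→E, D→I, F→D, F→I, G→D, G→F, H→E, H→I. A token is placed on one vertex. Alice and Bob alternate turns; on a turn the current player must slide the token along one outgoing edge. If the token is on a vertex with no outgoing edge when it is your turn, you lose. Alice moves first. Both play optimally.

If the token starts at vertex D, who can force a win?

Positions with no move are L. A position that does have a move is losing for the player to move precisely when every available move leads to a winning position for the opponent. Fill in the labels:
Every edge goes from a vertex to one that appears earlier in the order E, I, H, A, C, D, F, G, B, so processing vertices in that order labels each vertex after all of its successors.
E: no outgoing edge → L
I: no outgoing edge → L
H: →I(L), so W
A: →I(L), so W
C: →E(L), so W
D: →I(L), so W
F: →I(L), so W
G: →F(W), D(W) — all W, so L
B: →G(L), so W
From D Alice can move to I, reaching an L position.

Alice wins.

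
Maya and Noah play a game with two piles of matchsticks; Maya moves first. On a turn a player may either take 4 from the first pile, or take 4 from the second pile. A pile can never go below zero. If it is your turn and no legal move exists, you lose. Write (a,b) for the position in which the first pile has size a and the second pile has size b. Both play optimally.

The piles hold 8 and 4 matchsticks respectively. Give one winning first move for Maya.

Move to (4,4).

Positions with no move are L. A position that does have a move is losing for the player to move precisely when every available move leads to a winning position for the opponent. Fill in the labels:
No move ever increases a pile, so every position that can arise here has a ≤ 8 and b ≤ 4; it is enough to label the cells with 0 ≤ a ≤ 8 and 0 ≤ b ≤ 4.
Every move lowers a or b (never raises either), so fill the grid row by row in increasing a, and left to right within a row: each cell's successors are then already labelled.
      b=0  b=1  b=2  b=3  b=4
a=0:    L    L    L    L    W
a=1:    L    L    L    L    W
a=2:    L    L    L    L    W
a=3:    L    L    L    L    W
a=4:    W    W    W    W    L
a=5:    W    W    W    W    L
a=6:    W    W    W    W    L
a=7:    W    W    W    W    L
a=8:    L    L    L    L    W
Cells with no legal move (terminal, hence L): (0,0), (0,1), (0,2), (0,3), (1,0), (1,1), (1,2), (1,3), (2,0), (2,1), (2,2), (2,3), (3,0), (3,1), (3,2), (3,3).
The remaining L cells, each justified by listing all of its moves:
(4,4): only reaches (0,4)(W), (4,0)(W), all W → L
(5,4): only reaches (1,4)(W), (5,0)(W), all W → L
(6,4): only reaches (2,4)(W), (6,0)(W), all W → L
(7,4): only reaches (3,4)(W), (7,0)(W), all W → L
(8,0): only reaches (4,0)(W), which is W → L
(8,1): only reaches (4,1)(W), which is W → L
(8,2): only reaches (4,2)(W), which is W → L
(8,3): only reaches (4,3)(W), which is W → L
Every other cell has at least one move into one of the L cells above, so it is W.
From (8,4), the L positions reachable in one move are: (4,4), (8,0). Any move reaching one of these is winning.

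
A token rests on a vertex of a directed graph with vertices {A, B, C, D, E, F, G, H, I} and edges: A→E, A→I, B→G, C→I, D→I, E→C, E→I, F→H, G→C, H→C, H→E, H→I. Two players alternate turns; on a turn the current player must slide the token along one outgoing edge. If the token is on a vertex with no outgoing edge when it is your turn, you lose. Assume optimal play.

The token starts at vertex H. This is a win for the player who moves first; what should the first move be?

Build the W/L table. Terminal = L. A non-terminal position is W if it has a move to some L; otherwise it is L.
Every edge goes from a vertex to one that appears earlier in the order I, C, E, D, H, G, A, F, B, so processing vertices in that order labels each vertex after all of its successors.
I: no outgoing edge → L
C: →I(L), so W
E: →I(L), so W
D: →I(L), so W
H: →I(L), so W
G: →C(W) only, which is W, so L
A: →I(L), so W
F: →H(W) only, which is W, so L
B: →G(L), so W
From H, the L positions reachable in one move are: I.

Move to I.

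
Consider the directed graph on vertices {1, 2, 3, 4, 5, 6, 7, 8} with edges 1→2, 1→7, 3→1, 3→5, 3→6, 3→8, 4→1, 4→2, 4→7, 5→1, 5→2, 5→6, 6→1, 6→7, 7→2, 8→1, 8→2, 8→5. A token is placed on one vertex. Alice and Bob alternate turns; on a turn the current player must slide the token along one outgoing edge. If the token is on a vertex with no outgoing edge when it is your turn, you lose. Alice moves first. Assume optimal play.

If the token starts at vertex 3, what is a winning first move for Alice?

Work bottom-up. With no move the player to move loses. Otherwise the position is W if at least one move leads to an L position for the opponent, and L if every move leads to a W.
Every edge goes from a vertex to one that appears earlier in the order 2, 7, 1, 6, 5, 8, 3, 4, so processing vertices in that order labels each vertex after all of its successors.
2: no outgoing edge → L
7: →2(L), so W
1: →2(L), so W
6: →1(W), 7(W) — all W, so L
5: →6(L), so W
8: →2(L), so W
3: →6(L), so W
4: →2(L), so W
From 3, the L positions reachable in one move are: 6.

Move to 6.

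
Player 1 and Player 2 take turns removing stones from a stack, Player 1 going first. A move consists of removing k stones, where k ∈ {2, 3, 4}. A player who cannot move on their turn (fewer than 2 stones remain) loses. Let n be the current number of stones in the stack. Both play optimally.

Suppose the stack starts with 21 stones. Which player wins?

Player 1 wins.

Classify positions by backward induction: terminal positions (no move available) are L. From any other position, the mover wins iff some move reaches an L.
n=0: no move → L
n=1: no move → L
n=2: can move to 0, which is L ⇒ W
n=3: can move to 1, which is L ⇒ W
n=4: can move to 1, which is L ⇒ W
n=5: can move to 1, which is L ⇒ W
n=6: moves to 4(W), 3(W), 2(W); every one is W ⇒ L
n=7: moves to 5(W), 4(W), 3(W); every one is W ⇒ L
n=8: can move to 6, which is L ⇒ W
n=9: can move to 7, which is L ⇒ W
n=10: can move to 7, which is L ⇒ W
n=11: can move to 7, which is L ⇒ W
n=12: moves to 10(W), 9(W), 8(W); every one is W ⇒ L
n=13: moves to 11(W), 10(W), 9(W); every one is W ⇒ L
n=14: can move to 12, which is L ⇒ W
n=15: can move to 13, which is L ⇒ W
n=16: can move to 13, which is L ⇒ W
n=17: can move to 13, which is L ⇒ W
n=18: moves to 16(W), 15(W), 14(W); every one is W ⇒ L
n=19: moves to 17(W), 16(W), 15(W); every one is W ⇒ L
n=20: can move to 18, which is L ⇒ W
n=21: can move to 19, which is L ⇒ W
The starting position 21 is W: Player 1 should remove 2, leaving 19, handing over an L position.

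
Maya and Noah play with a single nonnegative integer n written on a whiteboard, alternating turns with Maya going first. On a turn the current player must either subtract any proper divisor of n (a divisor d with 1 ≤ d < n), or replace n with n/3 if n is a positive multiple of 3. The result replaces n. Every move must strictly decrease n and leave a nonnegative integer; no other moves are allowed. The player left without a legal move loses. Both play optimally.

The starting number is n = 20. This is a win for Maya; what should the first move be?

Move to 15.

Use the standard recursion: the mover loses at a terminal position; elsewhere, the mover wins exactly when some move hands the opponent an L position.
n=0: no move → L
n=1: no move → L
n=2: →1(L), so W
n=3: →1(L), so W
n=4: →2(W), 3(W) — all W, so L
n=5: →4(L), so W
n=6: →4(L), so W
n=7: →6(W) only, which is W, so L
n=8: →4(L), so W
n=9: →3(W), 6(W), 8(W) — all W, so L
n=10: →9(L), so W
n=11: →10(W) only, which is W, so L
n=12: →4(L), so W
n=13: →12(W) only, which is W, so L
n=14: →7(L), so W
n=15: →5(W), 10(W), 12(W), 14(W) — all W, so L
n=16: →15(L), so W
n=17: →16(W) only, which is W, so L
n=18: →9(L), so W
n=19: →18(W) only, which is W, so L
n=20: →15(L), so W
From 20, the L positions reachable in one move are: 15, 19. Any move reaching one of these is winning.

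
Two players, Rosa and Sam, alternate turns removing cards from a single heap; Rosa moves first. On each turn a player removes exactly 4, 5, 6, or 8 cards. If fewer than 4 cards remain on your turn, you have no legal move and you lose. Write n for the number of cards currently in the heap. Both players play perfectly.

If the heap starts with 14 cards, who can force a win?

Sam wins.

Compute win/loss labels from the base case upward. A position with no move is L. Any other position is W if it can reach an L in one move, else L.
n=0: no move → L
n=1: no move → L
n=2: no move → L
n=3: no move → L
n=4: →0(L), so W
n=5: →1(L), so W
n=6: →2(L), so W
n=7: →3(L), so W
n=8: →3(L), so W
n=9: →3(L), so W
n=10: →2(L), so W
n=11: →3(L), so W
n=12: →8(W), 7(W), 6(W), 4(W) — all W, so L
n=13: →9(W), 8(W), 7(W), 5(W) — all W, so L
n=14: →10(W), 9(W), 8(W), 6(W) — all W, so L
The starting position 14 is L: whatever Rosa does, the opponent receives a W position.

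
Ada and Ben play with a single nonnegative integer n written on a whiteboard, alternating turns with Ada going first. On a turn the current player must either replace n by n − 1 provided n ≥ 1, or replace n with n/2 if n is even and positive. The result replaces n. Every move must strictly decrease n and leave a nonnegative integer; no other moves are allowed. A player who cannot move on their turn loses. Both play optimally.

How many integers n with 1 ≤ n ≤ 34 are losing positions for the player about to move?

16

Positions with no move are L. A position that does have a move is losing for the player to move precisely when every available move leads to a winning position for the opponent. Fill in the labels:
n=0: no move → L
n=1: can move to 0, which is L ⇒ W
n=2: the only move is to 1(W), a W ⇒ L
n=3: can move to 2, which is L ⇒ W
n=4: can move to 2, which is L ⇒ W
n=5: the only move is to 4(W), a W ⇒ L
n=6: can move to 5, which is L ⇒ W
n=7: the only move is to 6(W), a W ⇒ L
n=8: can move to 7, which is L ⇒ W
n=9: the only move is to 8(W), a W ⇒ L
n=10: can move to 5, which is L ⇒ W
n=11: the only move is to 10(W), a W ⇒ L
n=12: can move to 11, which is L ⇒ W
n=13: the only move is to 12(W), a W ⇒ L
n=14: can move to 7, which is L ⇒ W
n=15: the only move is to 14(W), a W ⇒ L
n=16: can move to 15, which is L ⇒ W
n=17: the only move is to 16(W), a W ⇒ L
n=18: can move to 9, which is L ⇒ W
n=19: the only move is to 18(W), a W ⇒ L
n=20: can move to 19, which is L ⇒ W
n=21: the only move is to 20(W), a W ⇒ L
n=22: can move to 11, which is L ⇒ W
n=23: the only move is to 22(W), a W ⇒ L
n=24: can move to 23, which is L ⇒ W
n=25: the only move is to 24(W), a W ⇒ L
n=26: can move to 13, which is L ⇒ W
n=27: the only move is to 26(W), a W ⇒ L
n=28: can move to 27, which is L ⇒ W
n=29: the only move is to 28(W), a W ⇒ L
n=30: can move to 15, which is L ⇒ W
n=31: the only move is to 30(W), a W ⇒ L
n=32: can move to 31, which is L ⇒ W
n=33: the only move is to 32(W), a W ⇒ L
n=34: can move to 17, which is L ⇒ W
L entries with 1 ≤ n ≤ 34 (n=0 is outside the asked range and is not counted): n = 2, 5, 7, 9, 11, 13, 15, 17, 19, 21, 23, 25, 27, 29, 31, 33; that makes 16.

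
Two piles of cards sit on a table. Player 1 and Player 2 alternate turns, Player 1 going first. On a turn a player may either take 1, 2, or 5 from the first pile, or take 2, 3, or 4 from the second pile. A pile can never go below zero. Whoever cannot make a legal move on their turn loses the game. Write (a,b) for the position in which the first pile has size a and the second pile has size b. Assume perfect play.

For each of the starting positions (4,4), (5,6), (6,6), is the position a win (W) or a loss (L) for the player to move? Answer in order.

Use the standard recursion: the mover loses at a terminal position; elsewhere, the mover wins exactly when some move hands the opponent an L position.
No move ever increases a pile, so every position that can arise here has a ≤ 6 and b ≤ 6; it is enough to label the cells with 0 ≤ a ≤ 6 and 0 ≤ b ≤ 6.
Every move lowers a or b (never raises either), so fill the grid row by row in increasing a, and left to right within a row: each cell's successors are then already labelled.
      b=0  b=1  b=2  b=3  b=4  b=5  b=6
a=0:    L    L    W    W    W    W    L
a=1:    W    W    L    L    W    W    W
a=2:    W    W    W    W    L    L    W
a=3:    L    L    W    W    W    W    L
a=4:    W    W    L    L    W    W    W
a=5:    W    W    W    W    L    L    W
a=6:    L    L    W    W    W    W    L
Cells with no legal move (terminal, hence L): (0,0), (0,1).
The remaining L cells, each justified by listing all of its moves:
(0,6): only reaches (0,4)(W), (0,3)(W), (0,2)(W), all W → L
(1,2): only reaches (0,2)(W), (1,0)(W), all W → L
(1,3): only reaches (0,3)(W), (1,1)(W), (1,0)(W), all W → L
(2,4): only reaches (1,4)(W), (0,4)(W), (2,2)(W), (2,1)(W), (2,0)(W), all W → L
(2,5): only reaches (1,5)(W), (0,5)(W), (2,3)(W), (2,2)(W), (2,1)(W), all W → L
(3,0): only reaches (2,0)(W), (1,0)(W), all W → L
(3,1): only reaches (2,1)(W), (1,1)(W), all W → L
(3,6): only reaches (2,6)(W), (1,6)(W), (3,4)(W), (3,3)(W), (3,2)(W), all W → L
(4,2): only reaches (3,2)(W), (2,2)(W), (4,0)(W), all W → L
(4,3): only reaches (3,3)(W), (2,3)(W), (4,1)(W), (4,0)(W), all W → L
(5,4): only reaches (4,4)(W), (3,4)(W), (0,4)(W), (5,2)(W), (5,1)(W), (5,0)(W), all W → L
(5,5): only reaches (4,5)(W), (3,5)(W), (0,5)(W), (5,3)(W), (5,2)(W), (5,1)(W), all W → L
(6,0): only reaches (5,0)(W), (4,0)(W), (1,0)(W), all W → L
(6,1): only reaches (5,1)(W), (4,1)(W), (1,1)(W), all W → L
(6,6): only reaches (5,6)(W), (4,6)(W), (1,6)(W), (6,4)(W), (6,3)(W), (6,2)(W), all W → L
Every other cell has at least one move into one of the L cells above, so it is W.
(4,4): the move to (2,4) reaches an L cell, so W
(5,6): the move to (3,6) reaches an L cell, so W
(6,6): one of the L cells justified above, so L

(4,4): W, (5,6): W, (6,6): L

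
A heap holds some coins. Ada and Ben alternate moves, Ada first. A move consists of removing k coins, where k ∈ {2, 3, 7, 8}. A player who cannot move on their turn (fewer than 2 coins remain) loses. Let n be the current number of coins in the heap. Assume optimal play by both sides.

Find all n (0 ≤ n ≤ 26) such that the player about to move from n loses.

0, 1, 5, 6, 10, 11, 15, 16, 20, 21, 25, 26

Positions with no move are L. A position that does have a move is losing for the player to move precisely when every available move leads to a winning position for the opponent. Fill in the labels:
n=0: no move → L
n=1: no move → L
n=2: reaches L-position 0 → W
n=3: reaches L-position 1 → W
n=4: reaches L-position 1 → W
n=5: only reaches 3(W), 2(W), all W → L
n=6: only reaches 4(W), 3(W), all W → L
n=7: reaches L-position 5 → W
n=8: reaches L-position 6 → W
n=9: reaches L-position 6 → W
n=10: only reaches 8(W), 7(W), 3(W), 2(W), all W → L
n=11: only reaches 9(W), 8(W), 4(W), 3(W), all W → L
n=12: reaches L-position 10 → W
n=13: reaches L-position 11 → W
n=14: reaches L-position 11 → W
n=15: only reaches 13(W), 12(W), 8(W), 7(W), all W → L
n=16: only reaches 14(W), 13(W), 9(W), 8(W), all W → L
n=17: reaches L-position 15 → W
n=18: reaches L-position 16 → W
n=19: reaches L-position 16 → W
n=20: only reaches 18(W), 17(W), 13(W), 12(W), all W → L
n=21: only reaches 19(W), 18(W), 14(W), 13(W), all W → L
n=22: reaches L-position 20 → W
n=23: reaches L-position 21 → W
n=24: reaches L-position 21 → W
n=25: only reaches 23(W), 22(W), 18(W), 17(W), all W → L
n=26: only reaches 24(W), 23(W), 19(W), 18(W), all W → L
Reading off the rows marked L gives the requested list; there are 12 such values of n.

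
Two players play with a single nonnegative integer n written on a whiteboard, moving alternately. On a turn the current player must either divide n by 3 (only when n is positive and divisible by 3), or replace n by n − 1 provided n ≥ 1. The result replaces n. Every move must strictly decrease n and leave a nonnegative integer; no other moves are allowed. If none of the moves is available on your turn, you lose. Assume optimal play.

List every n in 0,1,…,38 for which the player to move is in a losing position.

Classify positions by backward induction: terminal positions (no move available) are L. From any other position, the mover wins iff some move reaches an L.
n=0: no move → L
n=1: can move to 0, which is L ⇒ W
n=2: the only move is to 1(W), a W ⇒ L
n=3: can move to 2, which is L ⇒ W
n=4: the only move is to 3(W), a W ⇒ L
n=5: can move to 4, which is L ⇒ W
n=6: can move to 2, which is L ⇒ W
n=7: the only move is to 6(W), a W ⇒ L
n=8: can move to 7, which is L ⇒ W
n=9: moves to 3(W), 8(W); every one is W ⇒ L
n=10: can move to 9, which is L ⇒ W
n=11: the only move is to 10(W), a W ⇒ L
n=12: can move to 4, which is L ⇒ W
n=13: the only move is to 12(W), a W ⇒ L
n=14: can move to 13, which is L ⇒ W
n=15: moves to 5(W), 14(W); every one is W ⇒ L
n=16: can move to 15, which is L ⇒ W
n=17: the only move is to 16(W), a W ⇒ L
n=18: can move to 17, which is L ⇒ W
n=19: the only move is to 18(W), a W ⇒ L
n=20: can move to 19, which is L ⇒ W
n=21: can move to 7, which is L ⇒ W
n=22: the only move is to 21(W), a W ⇒ L
n=23: can move to 22, which is L ⇒ W
n=24: moves to 8(W), 23(W); every one is W ⇒ L
n=25: can move to 24, which is L ⇒ W
n=26: the only move is to 25(W), a W ⇒ L
n=27: can move to 9, which is L ⇒ W
n=28: the only move is to 27(W), a W ⇒ L
n=29: can move to 28, which is L ⇒ W
n=30: moves to 10(W), 29(W); every one is W ⇒ L
n=31: can move to 30, which is L ⇒ W
n=32: the only move is to 31(W), a W ⇒ L
n=33: can move to 11, which is L ⇒ W
n=34: the only move is to 33(W), a W ⇒ L
n=35: can move to 34, which is L ⇒ W
n=36: moves to 12(W), 35(W); every one is W ⇒ L
n=37: can move to 36, which is L ⇒ W
n=38: the only move is to 37(W), a W ⇒ L
Reading off the rows marked L gives the requested list; there are 19 such values of n.

0, 2, 4, 7, 9, 11, 13, 15, 17, 19, 22, 24, 26, 28, 30, 32, 34, 36, 38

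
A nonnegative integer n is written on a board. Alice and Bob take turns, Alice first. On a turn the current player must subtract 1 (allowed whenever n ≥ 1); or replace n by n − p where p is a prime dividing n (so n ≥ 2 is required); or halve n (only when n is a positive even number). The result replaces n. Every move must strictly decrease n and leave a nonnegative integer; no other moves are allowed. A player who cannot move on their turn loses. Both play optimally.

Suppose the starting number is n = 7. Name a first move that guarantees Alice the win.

Move to 0.

Positions with no move are L. A position that does have a move is losing for the player to move precisely when every available move leads to a winning position for the opponent. Fill in the labels:
n=0: no move → L
n=1: →0(L), so W
n=2: →0(L), so W
n=3: →0(L), so W
n=4: →2(W), 3(W) — all W, so L
n=5: →0(L), so W
n=6: →4(L), so W
n=7: →0(L), so W
From 7, the L positions reachable in one move are: 0.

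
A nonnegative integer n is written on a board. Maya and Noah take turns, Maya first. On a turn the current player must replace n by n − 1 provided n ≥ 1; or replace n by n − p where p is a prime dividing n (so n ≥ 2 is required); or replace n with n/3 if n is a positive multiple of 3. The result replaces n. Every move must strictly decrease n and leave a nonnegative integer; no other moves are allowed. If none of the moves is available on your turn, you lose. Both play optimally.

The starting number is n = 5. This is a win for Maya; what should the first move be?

Positions with no move are L. A position that does have a move is losing for the player to move precisely when every available move leads to a winning position for the opponent. Fill in the labels:
n=0: no move → L
n=1: →0(L), so W
n=2: →0(L), so W
n=3: →0(L), so W
n=4: →2(W), 3(W) — all W, so L
n=5: →0(L), so W
From 5, the L positions reachable in one move are: 0, 4. Any move reaching one of these is winning.

Move to 0.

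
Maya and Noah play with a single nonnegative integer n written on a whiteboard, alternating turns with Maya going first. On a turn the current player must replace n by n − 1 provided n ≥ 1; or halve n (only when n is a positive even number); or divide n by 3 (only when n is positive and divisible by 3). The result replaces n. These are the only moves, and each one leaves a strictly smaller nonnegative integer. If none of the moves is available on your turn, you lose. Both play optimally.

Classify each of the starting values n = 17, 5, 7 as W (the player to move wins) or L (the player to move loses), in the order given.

17: W, 5: L, 7: L

Use the standard recursion: the mover loses at a terminal position; elsewhere, the mover wins exactly when some move hands the opponent an L position.
n=0: no move → L
n=1: W (go to 0, an L position)
n=2: L (sole option 1(W) is W)
n=3: W (go to 2, an L position)
n=4: W (go to 2, an L position)
n=5: L (sole option 4(W) is W)
n=6: W (go to 2, an L position)
n=7: L (sole option 6(W) is W)
n=8: W (go to 7, an L position)
n=9: L (options 3(W), 8(W) are all W)
n=10: W (go to 5, an L position)
n=11: L (sole option 10(W) is W)
n=12: W (go to 11, an L position)
n=13: L (sole option 12(W) is W)
n=14: W (go to 7, an L position)
n=15: W (go to 5, an L position)
n=16: L (options 8(W), 15(W) are all W)
n=17: W (go to 16, an L position)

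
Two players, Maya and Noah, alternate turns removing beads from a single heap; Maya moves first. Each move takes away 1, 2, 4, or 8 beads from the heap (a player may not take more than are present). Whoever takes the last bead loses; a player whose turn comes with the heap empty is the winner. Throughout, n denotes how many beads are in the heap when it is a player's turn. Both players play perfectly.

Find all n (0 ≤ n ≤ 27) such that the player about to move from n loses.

1, 4, 7, 10, 13, 16, 19, 22, 25

Build the W/L table. Terminal = W. A non-terminal position is W if it has a move to some L; otherwise it is L.
n=0: no move; the opponent has just taken the last bead and therefore loses → W
n=1: the only move is to 0(W), a W ⇒ L
n=2: can move to 1, which is L ⇒ W
n=3: can move to 1, which is L ⇒ W
n=4: moves to 3(W), 2(W), 0(W); every one is W ⇒ L
n=5: can move to 4, which is L ⇒ W
n=6: can move to 4, which is L ⇒ W
n=7: moves to 6(W), 5(W), 3(W); every one is W ⇒ L
n=8: can move to 7, which is L ⇒ W
n=9: can move to 7, which is L ⇒ W
n=10: moves to 9(W), 8(W), 6(W), 2(W); every one is W ⇒ L
n=11: can move to 10, which is L ⇒ W
n=12: can move to 10, which is L ⇒ W
n=13: moves to 12(W), 11(W), 9(W), 5(W); every one is W ⇒ L
n=14: can move to 13, which is L ⇒ W
n=15: can move to 13, which is L ⇒ W
n=16: moves to 15(W), 14(W), 12(W), 8(W); every one is W ⇒ L
n=17: can move to 16, which is L ⇒ W
n=18: can move to 16, which is L ⇒ W
n=19: moves to 18(W), 17(W), 15(W), 11(W); every one is W ⇒ L
n=20: can move to 19, which is L ⇒ W
n=21: can move to 19, which is L ⇒ W
n=22: moves to 21(W), 20(W), 18(W), 14(W); every one is W ⇒ L
n=23: can move to 22, which is L ⇒ W
n=24: can move to 22, which is L ⇒ W
n=25: moves to 24(W), 23(W), 21(W), 17(W); every one is W ⇒ L
n=26: can move to 25, which is L ⇒ W
n=27: can move to 25, which is L ⇒ W
Reading off the rows marked L gives the requested list; there are 9 such values of n.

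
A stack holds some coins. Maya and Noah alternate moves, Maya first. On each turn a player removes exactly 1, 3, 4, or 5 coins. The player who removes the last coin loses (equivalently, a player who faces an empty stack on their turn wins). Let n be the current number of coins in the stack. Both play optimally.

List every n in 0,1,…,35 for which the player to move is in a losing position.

1, 3, 9, 11, 17, 19, 25, 27, 33, 35

Classify positions by backward induction: terminal positions (no move available) are W. From any other position, the mover wins iff some move reaches an L.
n=0: no move; the opponent has just taken the last coin and therefore loses → W
n=1: only reaches 0(W), which is W → L
n=2: reaches L-position 1 → W
n=3: only reaches 2(W), 0(W), all W → L
n=4: reaches L-position 3 → W
n=5: reaches L-position 1 → W
n=6: reaches L-position 3 → W
n=7: reaches L-position 3 → W
n=8: reaches L-position 3 → W
n=9: only reaches 8(W), 6(W), 5(W), 4(W), all W → L
n=10: reaches L-position 9 → W
n=11: only reaches 10(W), 8(W), 7(W), 6(W), all W → L
n=12: reaches L-position 11 → W
n=13: reaches L-position 9 → W
n=14: reaches L-position 11 → W
n=15: reaches L-position 11 → W
n=16: reaches L-position 11 → W
n=17: only reaches 16(W), 14(W), 13(W), 12(W), all W → L
n=18: reaches L-position 17 → W
n=19: only reaches 18(W), 16(W), 15(W), 14(W), all W → L
n=20: reaches L-position 19 → W
n=21: reaches L-position 17 → W
n=22: reaches L-position 19 → W
n=23: reaches L-position 19 → W
n=24: reaches L-position 19 → W
n=25: only reaches 24(W), 22(W), 21(W), 20(W), all W → L
n=26: reaches L-position 25 → W
n=27: only reaches 26(W), 24(W), 23(W), 22(W), all W → L
n=28: reaches L-position 27 → W
n=29: reaches L-position 25 → W
n=30: reaches L-position 27 → W
n=31: reaches L-position 27 → W
n=32: reaches L-position 27 → W
n=33: only reaches 32(W), 30(W), 29(W), 28(W), all W → L
n=34: reaches L-position 33 → W
n=35: only reaches 34(W), 32(W), 31(W), 30(W), all W → L
Reading off the rows marked L gives the requested list; there are 10 such values of n.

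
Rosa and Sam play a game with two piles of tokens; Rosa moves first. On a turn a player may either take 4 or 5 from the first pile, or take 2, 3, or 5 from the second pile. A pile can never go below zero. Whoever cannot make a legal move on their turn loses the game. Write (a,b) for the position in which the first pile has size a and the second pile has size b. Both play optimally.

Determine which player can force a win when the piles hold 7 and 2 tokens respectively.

Positions with no move are L. A position that does have a move is losing for the player to move precisely when every available move leads to a winning position for the opponent. Fill in the labels:
No move ever increases a pile, so every position that can arise here has a ≤ 7 and b ≤ 2; it is enough to label the cells with 0 ≤ a ≤ 7 and 0 ≤ b ≤ 2.
Every move lowers a or b (never raises either), so fill the grid row by row in increasing a, and left to right within a row: each cell's successors are then already labelled.
      b=0  b=1  b=2
a=0:    L    L    W
a=1:    L    L    W
a=2:    L    L    W
a=3:    L    L    W
a=4:    W    W    L
a=5:    W    W    L
a=6:    W    W    L
a=7:    W    W    L
Cells with no legal move (terminal, hence L): (0,0), (0,1), (1,0), (1,1), (2,0), (2,1), (3,0), (3,1).
The remaining L cells, each justified by listing all of its moves:
(4,2): only reaches (0,2)(W), (4,0)(W), all W → L
(5,2): only reaches (1,2)(W), (0,2)(W), (5,0)(W), all W → L
(6,2): only reaches (2,2)(W), (1,2)(W), (6,0)(W), all W → L
(7,2): only reaches (3,2)(W), (2,2)(W), (7,0)(W), all W → L
Every other cell has at least one move into one of the L cells above, so it is W.
The starting position (7,2) is L: whatever Rosa does, the opponent receives a W position.

Sam wins.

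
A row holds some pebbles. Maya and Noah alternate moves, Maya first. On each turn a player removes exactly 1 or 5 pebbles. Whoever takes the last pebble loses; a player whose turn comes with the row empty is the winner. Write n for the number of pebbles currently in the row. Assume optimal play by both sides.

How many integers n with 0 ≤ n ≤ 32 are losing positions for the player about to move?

16

Use the standard recursion: the mover wins at a terminal position; elsewhere, the mover wins exactly when some move hands the opponent an L position.
n=0: no move; the opponent has just taken the last pebble and therefore loses → W
n=1: only reaches 0(W), which is W → L
n=2: reaches L-position 1 → W
n=3: only reaches 2(W), which is W → L
n=4: reaches L-position 3 → W
n=5: only reaches 4(W), 0(W), all W → L
n=6: reaches L-position 5 → W
n=7: only reaches 6(W), 2(W), all W → L
n=8: reaches L-position 7 → W
n=9: only reaches 8(W), 4(W), all W → L
n=10: reaches L-position 9 → W
n=11: only reaches 10(W), 6(W), all W → L
n=12: reaches L-position 11 → W
n=13: only reaches 12(W), 8(W), all W → L
n=14: reaches L-position 13 → W
n=15: only reaches 14(W), 10(W), all W → L
n=16: reaches L-position 15 → W
n=17: only reaches 16(W), 12(W), all W → L
n=18: reaches L-position 17 → W
n=19: only reaches 18(W), 14(W), all W → L
n=20: reaches L-position 19 → W
n=21: only reaches 20(W), 16(W), all W → L
n=22: reaches L-position 21 → W
n=23: only reaches 22(W), 18(W), all W → L
n=24: reaches L-position 23 → W
n=25: only reaches 24(W), 20(W), all W → L
n=26: reaches L-position 25 → W
n=27: only reaches 26(W), 22(W), all W → L
n=28: reaches L-position 27 → W
n=29: only reaches 28(W), 24(W), all W → L
n=30: reaches L-position 29 → W
n=31: only reaches 30(W), 26(W), all W → L
n=32: reaches L-position 31 → W
L entries with 0 ≤ n ≤ 32: n = 1, 3, 5, 7, 9, 11, 13, 15, 17, 19, 21, 23, 25, 27, 29, 31; that makes 16.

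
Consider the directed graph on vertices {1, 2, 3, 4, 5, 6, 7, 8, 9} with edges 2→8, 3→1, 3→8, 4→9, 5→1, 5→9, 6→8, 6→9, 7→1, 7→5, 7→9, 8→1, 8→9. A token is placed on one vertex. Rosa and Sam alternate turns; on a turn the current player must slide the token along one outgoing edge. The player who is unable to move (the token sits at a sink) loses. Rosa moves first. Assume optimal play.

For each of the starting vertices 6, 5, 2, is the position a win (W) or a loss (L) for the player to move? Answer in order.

Work bottom-up. With no move the player to move loses. Otherwise the position is W if at least one move leads to an L position for the opponent, and L if every move leads to a W.
Every edge goes from a vertex to one that appears earlier in the order 1, 9, 5, 7, 8, 6, 2, 4, 3, so processing vertices in that order labels each vertex after all of its successors.
1: no outgoing edge → L
9: no outgoing edge → L
5: reaches L-position 9 → W
7: reaches L-position 9 → W
8: reaches L-position 9 → W
6: reaches L-position 9 → W
2: only reaches 8(W), which is W → L
4: reaches L-position 9 → W
3: reaches L-position 1 → W

6: W, 5: W, 2: L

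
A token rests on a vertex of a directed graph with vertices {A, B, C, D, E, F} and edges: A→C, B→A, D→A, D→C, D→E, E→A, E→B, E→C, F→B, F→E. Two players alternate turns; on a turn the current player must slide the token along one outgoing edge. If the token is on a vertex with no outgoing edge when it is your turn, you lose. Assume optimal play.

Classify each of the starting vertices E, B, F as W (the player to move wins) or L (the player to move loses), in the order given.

E: W, B: L, F: W

Label each position W (a win for the player to move) or L (a loss). A position with no legal move is L; any other position is W exactly when some move reaches an L, and L when every move reaches a W.
Every edge goes from a vertex to one that appears earlier in the order C, A, B, E, F, D, so processing vertices in that order labels each vertex after all of its successors.
C: no outgoing edge → L
A: →C(L), so W
B: →A(W) only, which is W, so L
E: →B(L), so W
F: →B(L), so W
D: →C(L), so W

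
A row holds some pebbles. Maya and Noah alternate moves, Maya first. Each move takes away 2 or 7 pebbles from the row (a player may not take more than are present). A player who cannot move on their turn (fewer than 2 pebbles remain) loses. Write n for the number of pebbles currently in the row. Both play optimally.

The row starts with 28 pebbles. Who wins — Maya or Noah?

Build the W/L table. Terminal = L. A non-terminal position is W if it has a move to some L; otherwise it is L.
n=0: no move → L
n=1: no move → L
n=2: reaches L-position 0 → W
n=3: reaches L-position 1 → W
n=4: only reaches 2(W), which is W → L
n=5: only reaches 3(W), which is W → L
n=6: reaches L-position 4 → W
n=7: reaches L-position 5 → W
n=8: reaches L-position 1 → W
n=9: only reaches 7(W), 2(W), all W → L
n=10: only reaches 8(W), 3(W), all W → L
n=11: reaches L-position 9 → W
n=12: reaches L-position 10 → W
n=13: only reaches 11(W), 6(W), all W → L
n=14: only reaches 12(W), 7(W), all W → L
n=15: reaches L-position 13 → W
n=16: reaches L-position 14 → W
n=17: reaches L-position 10 → W
n=18: only reaches 16(W), 11(W), all W → L
n=19: only reaches 17(W), 12(W), all W → L
n=20: reaches L-position 18 → W
n=21: reaches L-position 19 → W
n=22: only reaches 20(W), 15(W), all W → L
n=23: only reaches 21(W), 16(W), all W → L
n=24: reaches L-position 22 → W
n=25: reaches L-position 23 → W
n=26: reaches L-position 19 → W
n=27: only reaches 25(W), 20(W), all W → L
n=28: only reaches 26(W), 21(W), all W → L
The starting position 28 is L: whatever Maya does, the opponent receives a W position.

Noah wins.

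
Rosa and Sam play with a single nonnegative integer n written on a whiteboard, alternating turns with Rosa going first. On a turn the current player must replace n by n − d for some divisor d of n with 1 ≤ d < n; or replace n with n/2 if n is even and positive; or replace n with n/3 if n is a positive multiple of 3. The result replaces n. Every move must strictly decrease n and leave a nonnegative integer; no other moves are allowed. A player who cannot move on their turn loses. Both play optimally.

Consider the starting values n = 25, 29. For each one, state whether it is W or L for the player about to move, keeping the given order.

25: L, 29: W

Compute win/loss labels from the base case upward. A position with no move is L. Any other position is W if it can reach an L in one move, else L.
n=0: no move → L
n=1: no move → L
n=2: can move to 1, which is L ⇒ W
n=3: can move to 1, which is L ⇒ W
n=4: moves to 2(W), 3(W); every one is W ⇒ L
n=5: can move to 4, which is L ⇒ W
n=6: can move to 4, which is L ⇒ W
n=7: the only move is to 6(W), a W ⇒ L
n=8: can move to 4, which is L ⇒ W
n=9: moves to 3(W), 6(W), 8(W); every one is W ⇒ L
n=10: can move to 9, which is L ⇒ W
n=11: the only move is to 10(W), a W ⇒ L
n=12: can move to 4, which is L ⇒ W
n=13: the only move is to 12(W), a W ⇒ L
n=14: can move to 7, which is L ⇒ W
n=15: moves to 5(W), 10(W), 12(W), 14(W); every one is W ⇒ L
n=16: can move to 15, which is L ⇒ W
n=17: the only move is to 16(W), a W ⇒ L
n=18: can move to 9, which is L ⇒ W
n=19: the only move is to 18(W), a W ⇒ L
n=20: can move to 15, which is L ⇒ W
n=21: can move to 7, which is L ⇒ W
n=22: can move to 11, which is L ⇒ W
n=23: the only move is to 22(W), a W ⇒ L
n=24: can move to 23, which is L ⇒ W
n=25: moves to 20(W), 24(W); every one is W ⇒ L
n=26: can move to 13, which is L ⇒ W
n=27: can move to 9, which is L ⇒ W
n=28: moves to 14(W), 21(W), 24(W), 26(W), 27(W); every one is W ⇒ L
n=29: can move to 28, which is L ⇒ W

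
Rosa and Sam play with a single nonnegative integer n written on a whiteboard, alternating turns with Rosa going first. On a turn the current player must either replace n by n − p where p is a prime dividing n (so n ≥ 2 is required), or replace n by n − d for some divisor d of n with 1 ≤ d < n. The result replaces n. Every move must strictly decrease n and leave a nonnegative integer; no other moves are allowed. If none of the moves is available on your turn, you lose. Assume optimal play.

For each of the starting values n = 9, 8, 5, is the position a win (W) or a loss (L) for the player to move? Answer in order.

9: L, 8: W, 5: W

Label each position W (a win for the player to move) or L (a loss). A position with no legal move is L; any other position is W exactly when some move reaches an L, and L when every move reaches a W.
n=0: no move → L
n=1: no move → L
n=2: can move to 0, which is L ⇒ W
n=3: can move to 0, which is L ⇒ W
n=4: moves to 2(W), 3(W); every one is W ⇒ L
n=5: can move to 0, which is L ⇒ W
n=6: can move to 4, which is L ⇒ W
n=7: can move to 0, which is L ⇒ W
n=8: can move to 4, which is L ⇒ W
n=9: moves to 6(W), 8(W); every one is W ⇒ L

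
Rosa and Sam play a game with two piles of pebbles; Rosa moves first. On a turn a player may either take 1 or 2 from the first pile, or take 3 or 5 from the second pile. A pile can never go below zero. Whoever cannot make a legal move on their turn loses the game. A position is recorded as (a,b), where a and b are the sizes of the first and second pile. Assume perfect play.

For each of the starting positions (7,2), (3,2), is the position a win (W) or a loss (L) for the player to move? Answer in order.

(7,2): W, (3,2): L

Use the standard recursion: the mover loses at a terminal position; elsewhere, the mover wins exactly when some move hands the opponent an L position.
No move ever increases a pile, so every position that can arise here has a ≤ 7 and b ≤ 2; it is enough to label the cells with 0 ≤ a ≤ 7 and 0 ≤ b ≤ 2.
Every move lowers a or b (never raises either), so fill the grid row by row in increasing a, and left to right within a row: each cell's successors are then already labelled.
      b=0  b=1  b=2
a=0:    L    L    L
a=1:    W    W    W
a=2:    W    W    W
a=3:    L    L    L
a=4:    W    W    W
a=5:    W    W    W
a=6:    L    L    L
a=7:    W    W    W
Cells with no legal move (terminal, hence L): (0,0), (0,1), (0,2).
The remaining L cells, each justified by listing all of its moves:
(3,0): L (options (2,0)(W), (1,0)(W) are all W)
(3,1): L (options (2,1)(W), (1,1)(W) are all W)
(3,2): L (options (2,2)(W), (1,2)(W) are all W)
(6,0): L (options (5,0)(W), (4,0)(W) are all W)
(6,1): L (options (5,1)(W), (4,1)(W) are all W)
(6,2): L (options (5,2)(W), (4,2)(W) are all W)
Every other cell has at least one move into one of the L cells above, so it is W.
(7,2): the move to (6,2) reaches an L cell, so W
(3,2): one of the L cells justified above, so L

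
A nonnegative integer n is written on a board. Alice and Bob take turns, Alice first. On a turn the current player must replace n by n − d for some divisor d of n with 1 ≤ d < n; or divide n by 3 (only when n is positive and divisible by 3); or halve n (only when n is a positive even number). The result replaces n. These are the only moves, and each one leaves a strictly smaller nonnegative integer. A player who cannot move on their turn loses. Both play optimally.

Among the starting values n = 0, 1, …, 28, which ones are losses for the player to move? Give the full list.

0, 1, 4, 7, 9, 11, 13, 15, 17, 19, 23, 25, 28

Label each position W (a win for the player to move) or L (a loss). A position with no legal move is L; any other position is W exactly when some move reaches an L, and L when every move reaches a W.
n=0: no move → L
n=1: no move → L
n=2: can move to 1, which is L ⇒ W
n=3: can move to 1, which is L ⇒ W
n=4: moves to 2(W), 3(W); every one is W ⇒ L
n=5: can move to 4, which is L ⇒ W
n=6: can move to 4, which is L ⇒ W
n=7: the only move is to 6(W), a W ⇒ L
n=8: can move to 4, which is L ⇒ W
n=9: moves to 3(W), 6(W), 8(W); every one is W ⇒ L
n=10: can move to 9, which is L ⇒ W
n=11: the only move is to 10(W), a W ⇒ L
n=12: can move to 4, which is L ⇒ W
n=13: the only move is to 12(W), a W ⇒ L
n=14: can move to 7, which is L ⇒ W
n=15: moves to 5(W), 10(W), 12(W), 14(W); every one is W ⇒ L
n=16: can move to 15, which is L ⇒ W
n=17: the only move is to 16(W), a W ⇒ L
n=18: can move to 9, which is L ⇒ W
n=19: the only move is to 18(W), a W ⇒ L
n=20: can move to 15, which is L ⇒ W
n=21: can move to 7, which is L ⇒ W
n=22: can move to 11, which is L ⇒ W
n=23: the only move is to 22(W), a W ⇒ L
n=24: can move to 23, which is L ⇒ W
n=25: moves to 20(W), 24(W); every one is W ⇒ L
n=26: can move to 13, which is L ⇒ W
n=27: can move to 9, which is L ⇒ W
n=28: moves to 14(W), 21(W), 24(W), 26(W), 27(W); every one is W ⇒ L
The losing starting values of n are exactly the entries labelled L in this table (13 of them).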